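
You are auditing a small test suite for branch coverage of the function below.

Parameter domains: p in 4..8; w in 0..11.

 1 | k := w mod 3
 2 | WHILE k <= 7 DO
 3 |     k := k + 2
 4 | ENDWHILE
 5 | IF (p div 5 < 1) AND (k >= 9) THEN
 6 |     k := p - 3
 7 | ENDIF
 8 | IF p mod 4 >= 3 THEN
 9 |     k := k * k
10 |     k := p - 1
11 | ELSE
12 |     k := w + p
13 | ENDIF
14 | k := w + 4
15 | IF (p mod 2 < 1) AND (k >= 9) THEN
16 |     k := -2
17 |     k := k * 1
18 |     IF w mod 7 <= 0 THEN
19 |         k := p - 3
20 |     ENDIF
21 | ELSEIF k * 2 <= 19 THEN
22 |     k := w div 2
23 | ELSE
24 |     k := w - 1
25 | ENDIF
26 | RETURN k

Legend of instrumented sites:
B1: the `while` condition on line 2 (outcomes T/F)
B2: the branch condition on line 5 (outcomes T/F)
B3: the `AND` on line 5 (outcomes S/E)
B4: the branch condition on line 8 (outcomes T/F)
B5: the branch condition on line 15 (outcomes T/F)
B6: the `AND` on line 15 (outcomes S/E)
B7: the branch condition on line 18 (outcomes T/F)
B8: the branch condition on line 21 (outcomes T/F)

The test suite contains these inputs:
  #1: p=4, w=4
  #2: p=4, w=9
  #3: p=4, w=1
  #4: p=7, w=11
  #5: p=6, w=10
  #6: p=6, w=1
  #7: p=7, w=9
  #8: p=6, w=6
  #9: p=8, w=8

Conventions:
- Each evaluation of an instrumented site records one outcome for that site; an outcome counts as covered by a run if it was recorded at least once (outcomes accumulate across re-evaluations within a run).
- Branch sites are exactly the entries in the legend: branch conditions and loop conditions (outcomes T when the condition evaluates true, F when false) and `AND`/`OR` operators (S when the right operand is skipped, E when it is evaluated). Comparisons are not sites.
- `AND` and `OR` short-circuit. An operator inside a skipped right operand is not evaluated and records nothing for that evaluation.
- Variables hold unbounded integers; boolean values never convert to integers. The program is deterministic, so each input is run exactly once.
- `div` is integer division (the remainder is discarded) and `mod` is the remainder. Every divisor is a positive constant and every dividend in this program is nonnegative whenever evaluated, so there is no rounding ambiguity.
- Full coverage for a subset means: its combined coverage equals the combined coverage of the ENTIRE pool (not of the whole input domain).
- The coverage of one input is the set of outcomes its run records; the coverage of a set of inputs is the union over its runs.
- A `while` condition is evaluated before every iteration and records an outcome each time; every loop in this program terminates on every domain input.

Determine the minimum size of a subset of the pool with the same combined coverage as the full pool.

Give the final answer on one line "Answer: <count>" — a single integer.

#1 (p=4, w=4) -> covered: B1=T, B1=F, B2=T, B3=E, B4=F, B5=F, B6=E, B8=T
#2 (p=4, w=9) -> covered: B1=T, B1=F, B2=F, B3=E, B4=F, B5=T, B6=E, B7=F
#3 (p=4, w=1) -> covered: B1=T, B1=F, B2=T, B3=E, B4=F, B5=F, B6=E, B8=T
#4 (p=7, w=11) -> covered: B1=T, B1=F, B2=F, B3=S, B4=T, B5=F, B6=S, B8=F
#5 (p=6, w=10) -> covered: B1=T, B1=F, B2=F, B3=S, B4=F, B5=T, B6=E, B7=F
#6 (p=6, w=1) -> covered: B1=T, B1=F, B2=F, B3=S, B4=F, B5=F, B6=E, B8=T
#7 (p=7, w=9) -> covered: B1=T, B1=F, B2=F, B3=S, B4=T, B5=F, B6=S, B8=F
#8 (p=6, w=6) -> covered: B1=T, B1=F, B2=F, B3=S, B4=F, B5=T, B6=E, B7=F
#9 (p=8, w=8) -> covered: B1=T, B1=F, B2=F, B3=S, B4=F, B5=T, B6=E, B7=F
pool-wide coverage (15 outcomes): B1=T, B1=F, B2=T, B2=F, B3=S, B3=E, B4=T, B4=F, B5=T, B5=F, B6=S, B6=E, B7=F, B8=T, B8=F
no size-1 subset reaches all 15 outcomes (best union: 8/15)
no size-2 subset reaches all 15 outcomes (best union: 13/15)
size 3: inputs {1, 2, 4} cover all 15 outcomes, and no lexicographically smaller subset of this size does

Answer: 3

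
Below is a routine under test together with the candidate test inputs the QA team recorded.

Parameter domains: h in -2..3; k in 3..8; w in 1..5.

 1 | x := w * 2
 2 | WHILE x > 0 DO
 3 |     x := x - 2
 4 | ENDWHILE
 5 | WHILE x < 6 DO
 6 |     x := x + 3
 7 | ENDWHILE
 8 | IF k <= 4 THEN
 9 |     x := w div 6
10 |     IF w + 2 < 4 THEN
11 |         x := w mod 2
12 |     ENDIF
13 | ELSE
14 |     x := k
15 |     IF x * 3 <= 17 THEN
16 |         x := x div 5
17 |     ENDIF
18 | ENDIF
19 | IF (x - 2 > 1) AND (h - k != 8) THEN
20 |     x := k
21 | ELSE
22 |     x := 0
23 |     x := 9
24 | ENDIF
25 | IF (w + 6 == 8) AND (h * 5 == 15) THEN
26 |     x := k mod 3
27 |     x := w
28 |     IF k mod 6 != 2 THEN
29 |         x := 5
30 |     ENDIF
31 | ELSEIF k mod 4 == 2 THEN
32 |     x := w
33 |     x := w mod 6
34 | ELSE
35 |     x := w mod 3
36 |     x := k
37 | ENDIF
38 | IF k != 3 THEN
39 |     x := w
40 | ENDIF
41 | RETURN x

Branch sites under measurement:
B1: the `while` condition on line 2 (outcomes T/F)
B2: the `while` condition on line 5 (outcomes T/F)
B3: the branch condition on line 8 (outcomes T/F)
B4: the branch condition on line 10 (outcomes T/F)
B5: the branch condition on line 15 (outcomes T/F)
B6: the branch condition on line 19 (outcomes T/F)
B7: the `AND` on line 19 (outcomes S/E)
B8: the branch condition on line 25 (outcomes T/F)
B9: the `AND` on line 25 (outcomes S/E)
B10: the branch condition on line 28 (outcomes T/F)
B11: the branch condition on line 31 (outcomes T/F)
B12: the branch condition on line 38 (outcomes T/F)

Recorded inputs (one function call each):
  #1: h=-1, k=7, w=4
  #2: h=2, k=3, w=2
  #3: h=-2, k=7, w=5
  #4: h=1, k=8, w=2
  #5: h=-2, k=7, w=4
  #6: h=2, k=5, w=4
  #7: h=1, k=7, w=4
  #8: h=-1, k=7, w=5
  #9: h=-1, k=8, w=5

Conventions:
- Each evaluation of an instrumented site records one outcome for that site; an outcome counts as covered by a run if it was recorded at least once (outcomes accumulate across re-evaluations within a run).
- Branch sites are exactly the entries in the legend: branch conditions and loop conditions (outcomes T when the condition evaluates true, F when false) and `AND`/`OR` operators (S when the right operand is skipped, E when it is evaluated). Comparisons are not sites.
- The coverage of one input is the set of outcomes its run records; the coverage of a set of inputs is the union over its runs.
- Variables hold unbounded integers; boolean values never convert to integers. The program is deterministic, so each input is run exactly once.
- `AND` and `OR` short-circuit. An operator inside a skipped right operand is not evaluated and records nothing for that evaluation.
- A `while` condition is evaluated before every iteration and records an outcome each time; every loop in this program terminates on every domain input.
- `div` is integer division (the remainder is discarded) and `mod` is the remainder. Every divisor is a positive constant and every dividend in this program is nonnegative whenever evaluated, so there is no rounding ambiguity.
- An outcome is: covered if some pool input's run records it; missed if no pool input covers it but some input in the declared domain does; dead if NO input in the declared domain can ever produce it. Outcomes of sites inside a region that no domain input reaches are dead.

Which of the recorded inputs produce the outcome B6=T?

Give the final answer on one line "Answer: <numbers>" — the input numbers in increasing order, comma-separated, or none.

input #1 (h=-1, k=7, w=4): records B6=T
input #2 (h=2, k=3, w=2): does not record B6=T
input #3 (h=-2, k=7, w=5): records B6=T
input #4 (h=1, k=8, w=2): records B6=T
input #5 (h=-2, k=7, w=4): records B6=T
input #6 (h=2, k=5, w=4): does not record B6=T
input #7 (h=1, k=7, w=4): records B6=T
input #8 (h=-1, k=7, w=5): records B6=T
input #9 (h=-1, k=8, w=5): records B6=T

Answer: 1, 3, 4, 5, 7, 8, 9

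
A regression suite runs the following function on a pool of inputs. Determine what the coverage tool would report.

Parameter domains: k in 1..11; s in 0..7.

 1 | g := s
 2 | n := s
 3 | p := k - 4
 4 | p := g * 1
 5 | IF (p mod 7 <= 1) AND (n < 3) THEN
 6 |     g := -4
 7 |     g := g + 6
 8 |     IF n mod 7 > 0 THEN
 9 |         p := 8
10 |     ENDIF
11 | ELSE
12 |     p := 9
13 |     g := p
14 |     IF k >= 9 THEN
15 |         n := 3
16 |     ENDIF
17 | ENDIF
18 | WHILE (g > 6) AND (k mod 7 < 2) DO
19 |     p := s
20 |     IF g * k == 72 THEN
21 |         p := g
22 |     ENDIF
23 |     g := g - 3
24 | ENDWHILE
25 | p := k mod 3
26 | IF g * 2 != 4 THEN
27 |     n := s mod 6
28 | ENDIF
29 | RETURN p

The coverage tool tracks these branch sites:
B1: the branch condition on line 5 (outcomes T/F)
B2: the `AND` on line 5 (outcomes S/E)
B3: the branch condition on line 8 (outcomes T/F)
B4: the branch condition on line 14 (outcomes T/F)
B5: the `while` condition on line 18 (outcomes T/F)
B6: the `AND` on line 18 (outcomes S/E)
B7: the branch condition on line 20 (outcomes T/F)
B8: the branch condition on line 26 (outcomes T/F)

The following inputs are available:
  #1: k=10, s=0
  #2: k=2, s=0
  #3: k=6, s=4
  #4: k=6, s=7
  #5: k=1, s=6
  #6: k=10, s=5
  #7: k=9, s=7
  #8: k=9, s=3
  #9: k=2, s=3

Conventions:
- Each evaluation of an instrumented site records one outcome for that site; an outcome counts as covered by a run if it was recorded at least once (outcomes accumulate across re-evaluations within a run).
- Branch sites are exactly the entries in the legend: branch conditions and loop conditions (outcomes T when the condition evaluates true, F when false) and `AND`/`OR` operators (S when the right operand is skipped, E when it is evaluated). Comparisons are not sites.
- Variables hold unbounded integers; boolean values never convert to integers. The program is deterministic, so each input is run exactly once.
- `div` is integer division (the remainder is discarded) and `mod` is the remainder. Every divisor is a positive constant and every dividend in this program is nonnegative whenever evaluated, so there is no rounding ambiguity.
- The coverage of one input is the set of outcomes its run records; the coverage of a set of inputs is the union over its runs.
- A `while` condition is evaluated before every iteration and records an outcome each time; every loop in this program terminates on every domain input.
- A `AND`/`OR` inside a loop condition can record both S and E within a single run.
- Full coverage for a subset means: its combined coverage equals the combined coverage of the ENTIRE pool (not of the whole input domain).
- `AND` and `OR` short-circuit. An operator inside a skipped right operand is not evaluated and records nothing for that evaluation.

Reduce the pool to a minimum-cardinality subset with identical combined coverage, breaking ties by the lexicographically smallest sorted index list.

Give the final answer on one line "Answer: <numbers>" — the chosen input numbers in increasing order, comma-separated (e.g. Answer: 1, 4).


#1 (k=10, s=0) -> covered: B1=T, B2=E, B3=F, B5=F, B6=S, B8=F
#2 (k=2, s=0) -> covered: B1=T, B2=E, B3=F, B5=F, B6=S, B8=F
#3 (k=6, s=4) -> covered: B1=F, B2=S, B4=F, B5=F, B6=E, B8=T
#4 (k=6, s=7) -> covered: B1=F, B2=E, B4=F, B5=F, B6=E, B8=T
#5 (k=1, s=6) -> covered: B1=F, B2=S, B4=F, B5=T, B5=F, B6=S, B6=E, B7=F, B8=T
#6 (k=10, s=5) -> covered: B1=F, B2=S, B4=T, B5=F, B6=E, B8=T
#7 (k=9, s=7) -> covered: B1=F, B2=E, B4=T, B5=F, B6=E, B8=T
#8 (k=9, s=3) -> covered: B1=F, B2=S, B4=T, B5=F, B6=E, B8=T
#9 (k=2, s=3) -> covered: B1=F, B2=S, B4=F, B5=F, B6=E, B8=T
pool-wide coverage (14 outcomes): B1=T, B1=F, B2=S, B2=E, B3=F, B4=T, B4=F, B5=T, B5=F, B6=S, B6=E, B7=F, B8=T, B8=F
no size-1 subset reaches all 14 outcomes (best union: 9/14)
no size-2 subset reaches all 14 outcomes (best union: 13/14)
at size 3, {1, 5, 6} reaches all 14 outcomes; every lexicographically earlier size-3 subset fails
Answer: 1, 5, 6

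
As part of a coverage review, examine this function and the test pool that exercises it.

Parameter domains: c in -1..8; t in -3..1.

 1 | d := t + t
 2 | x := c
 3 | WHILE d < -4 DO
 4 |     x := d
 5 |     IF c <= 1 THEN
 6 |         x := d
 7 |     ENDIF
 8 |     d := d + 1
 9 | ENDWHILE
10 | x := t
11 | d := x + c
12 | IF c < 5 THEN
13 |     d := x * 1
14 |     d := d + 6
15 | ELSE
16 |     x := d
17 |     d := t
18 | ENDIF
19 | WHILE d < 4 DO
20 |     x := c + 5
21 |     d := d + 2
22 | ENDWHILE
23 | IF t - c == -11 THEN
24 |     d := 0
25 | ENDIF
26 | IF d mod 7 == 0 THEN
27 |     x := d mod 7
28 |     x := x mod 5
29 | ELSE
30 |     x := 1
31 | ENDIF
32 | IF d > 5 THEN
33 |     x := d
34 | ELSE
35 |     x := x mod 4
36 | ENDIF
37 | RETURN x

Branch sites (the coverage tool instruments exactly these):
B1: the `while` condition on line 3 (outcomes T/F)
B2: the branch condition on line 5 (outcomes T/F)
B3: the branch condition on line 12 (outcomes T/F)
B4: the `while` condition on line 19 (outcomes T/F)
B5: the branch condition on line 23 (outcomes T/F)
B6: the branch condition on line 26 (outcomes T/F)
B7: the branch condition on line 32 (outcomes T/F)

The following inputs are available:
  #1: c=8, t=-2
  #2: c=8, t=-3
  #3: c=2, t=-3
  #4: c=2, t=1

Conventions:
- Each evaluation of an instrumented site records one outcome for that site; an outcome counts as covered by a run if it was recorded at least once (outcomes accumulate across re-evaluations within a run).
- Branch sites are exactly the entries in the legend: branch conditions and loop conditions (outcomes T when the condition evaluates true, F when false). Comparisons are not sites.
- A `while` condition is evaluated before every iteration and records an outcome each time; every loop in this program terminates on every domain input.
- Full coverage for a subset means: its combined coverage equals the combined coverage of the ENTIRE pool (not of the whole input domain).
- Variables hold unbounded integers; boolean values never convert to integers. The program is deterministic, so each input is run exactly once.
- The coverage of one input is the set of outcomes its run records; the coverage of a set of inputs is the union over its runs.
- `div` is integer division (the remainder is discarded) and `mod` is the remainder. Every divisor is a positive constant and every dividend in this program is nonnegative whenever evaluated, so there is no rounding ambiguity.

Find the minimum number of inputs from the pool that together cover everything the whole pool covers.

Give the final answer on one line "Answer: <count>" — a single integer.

input #1, c=8, t=-2: events B1->F, B3->F, B4->T, B4->T, B4->T, B4->F, B5->F, B6->F, B7->F; outcomes B1=F, B3=F, B4=T, B4=F, B5=F, B6=F, B7=F
input #2, c=8, t=-3: events B1->T, B2->F, B1->T, B2->F, B1->F, B3->F, B4->T, B4->T, B4->T, B4->T, B4->F, B5->T, B6->T, B7->F; outcomes B1=T, B1=F, B2=F, B3=F, B4=T, B4=F, B5=T, B6=T, B7=F
input #3, c=2, t=-3: events B1->T, B2->F, B1->T, B2->F, B1->F, B3->T, B4->T, B4->F, B5->F, B6->F, B7->F; outcomes B1=T, B1=F, B2=F, B3=T, B4=T, B4=F, B5=F, B6=F, B7=F
input #4, c=2, t=1: events B1->F, B3->T, B4->F, B5->F, B6->T, B7->T; outcomes B1=F, B3=T, B4=F, B5=F, B6=T, B7=T
union over all inputs: B1=T, B1=F, B2=F, B3=T, B3=F, B4=T, B4=F, B5=T, B5=F, B6=T, B6=F, B7=T, B7=F (13 outcomes)
no size-1 subset reaches all 13 outcomes (best union: 9/13)
no size-2 subset reaches all 13 outcomes (best union: 12/13)
size 3: inputs {1, 2, 4} cover all 13 outcomes, and no lexicographically smaller subset of this size does

Answer: 3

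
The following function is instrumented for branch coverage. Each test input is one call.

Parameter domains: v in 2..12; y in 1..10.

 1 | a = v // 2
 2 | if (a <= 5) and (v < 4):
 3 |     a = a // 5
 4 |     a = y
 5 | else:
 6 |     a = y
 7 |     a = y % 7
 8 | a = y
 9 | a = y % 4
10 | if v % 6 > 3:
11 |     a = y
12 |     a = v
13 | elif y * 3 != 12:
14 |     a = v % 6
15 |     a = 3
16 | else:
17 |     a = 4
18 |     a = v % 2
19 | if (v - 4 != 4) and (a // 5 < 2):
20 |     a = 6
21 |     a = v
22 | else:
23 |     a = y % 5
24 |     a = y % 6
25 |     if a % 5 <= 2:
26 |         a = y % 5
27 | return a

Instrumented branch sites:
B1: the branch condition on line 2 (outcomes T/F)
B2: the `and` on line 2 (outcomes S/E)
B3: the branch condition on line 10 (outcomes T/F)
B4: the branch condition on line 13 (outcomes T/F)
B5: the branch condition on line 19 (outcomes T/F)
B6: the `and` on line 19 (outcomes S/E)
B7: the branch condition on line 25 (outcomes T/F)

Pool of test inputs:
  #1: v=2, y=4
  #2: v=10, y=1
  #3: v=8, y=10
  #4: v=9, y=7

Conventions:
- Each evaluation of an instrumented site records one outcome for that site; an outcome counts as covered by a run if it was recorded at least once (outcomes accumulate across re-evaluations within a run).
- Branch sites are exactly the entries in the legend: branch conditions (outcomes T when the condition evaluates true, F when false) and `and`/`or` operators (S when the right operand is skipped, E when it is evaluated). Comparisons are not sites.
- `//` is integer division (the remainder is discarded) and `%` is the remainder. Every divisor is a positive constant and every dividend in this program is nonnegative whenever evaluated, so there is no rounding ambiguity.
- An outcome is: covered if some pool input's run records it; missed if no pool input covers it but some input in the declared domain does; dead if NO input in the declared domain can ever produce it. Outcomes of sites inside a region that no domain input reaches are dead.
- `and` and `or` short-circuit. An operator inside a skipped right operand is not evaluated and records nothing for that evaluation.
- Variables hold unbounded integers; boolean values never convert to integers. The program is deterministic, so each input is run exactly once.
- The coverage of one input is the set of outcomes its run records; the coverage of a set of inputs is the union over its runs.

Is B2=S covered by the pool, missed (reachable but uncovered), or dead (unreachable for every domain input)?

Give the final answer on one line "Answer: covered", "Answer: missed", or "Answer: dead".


no pool input records B2=S
but domain input (v=12, y=1) does record it -> reachable, so missed
Answer: missed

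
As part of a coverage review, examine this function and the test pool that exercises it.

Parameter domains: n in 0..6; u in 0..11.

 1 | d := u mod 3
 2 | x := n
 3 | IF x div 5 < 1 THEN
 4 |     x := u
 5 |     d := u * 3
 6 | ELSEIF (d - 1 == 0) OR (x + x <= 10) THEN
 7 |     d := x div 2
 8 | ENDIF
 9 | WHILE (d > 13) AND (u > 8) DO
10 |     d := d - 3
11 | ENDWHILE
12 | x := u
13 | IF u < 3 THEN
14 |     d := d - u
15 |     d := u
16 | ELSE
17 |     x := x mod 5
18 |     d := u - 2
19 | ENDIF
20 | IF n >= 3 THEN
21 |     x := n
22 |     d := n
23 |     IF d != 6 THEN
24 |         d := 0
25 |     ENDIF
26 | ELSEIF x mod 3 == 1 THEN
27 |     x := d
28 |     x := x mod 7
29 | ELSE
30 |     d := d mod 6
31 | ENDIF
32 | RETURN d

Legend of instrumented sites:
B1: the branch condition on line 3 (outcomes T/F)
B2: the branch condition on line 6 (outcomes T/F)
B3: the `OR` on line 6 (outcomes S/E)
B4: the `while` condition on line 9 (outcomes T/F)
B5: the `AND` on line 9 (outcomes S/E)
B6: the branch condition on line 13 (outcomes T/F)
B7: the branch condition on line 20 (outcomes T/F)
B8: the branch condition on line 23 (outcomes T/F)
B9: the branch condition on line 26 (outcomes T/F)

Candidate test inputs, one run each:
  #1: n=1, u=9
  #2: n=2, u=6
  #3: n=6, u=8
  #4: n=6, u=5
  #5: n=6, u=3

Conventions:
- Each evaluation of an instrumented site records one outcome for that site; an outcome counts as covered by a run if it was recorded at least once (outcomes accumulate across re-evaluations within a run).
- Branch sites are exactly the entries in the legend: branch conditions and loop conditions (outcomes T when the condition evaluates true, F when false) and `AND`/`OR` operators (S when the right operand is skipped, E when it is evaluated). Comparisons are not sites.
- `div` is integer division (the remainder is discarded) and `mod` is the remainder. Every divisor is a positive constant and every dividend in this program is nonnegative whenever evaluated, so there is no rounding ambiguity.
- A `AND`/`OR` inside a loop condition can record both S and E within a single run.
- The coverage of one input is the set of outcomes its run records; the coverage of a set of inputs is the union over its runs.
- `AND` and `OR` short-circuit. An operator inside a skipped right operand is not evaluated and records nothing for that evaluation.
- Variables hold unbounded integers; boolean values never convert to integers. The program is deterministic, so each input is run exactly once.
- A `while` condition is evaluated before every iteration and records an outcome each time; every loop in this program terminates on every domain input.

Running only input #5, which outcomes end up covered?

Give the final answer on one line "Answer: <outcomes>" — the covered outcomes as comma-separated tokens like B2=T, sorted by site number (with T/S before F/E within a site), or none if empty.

Tracing the run of input #5 (n=6, u=3):
  B1->F, B3->E, B2->F, B5->S, B4->F, B6->F, B7->T, B8->F
distinct outcomes covered: B1=F, B2=F, B3=E, B4=F, B5=S, B6=F, B7=T, B8=F

Answer: B1=F, B2=F, B3=E, B4=F, B5=S, B6=F, B7=T, B8=F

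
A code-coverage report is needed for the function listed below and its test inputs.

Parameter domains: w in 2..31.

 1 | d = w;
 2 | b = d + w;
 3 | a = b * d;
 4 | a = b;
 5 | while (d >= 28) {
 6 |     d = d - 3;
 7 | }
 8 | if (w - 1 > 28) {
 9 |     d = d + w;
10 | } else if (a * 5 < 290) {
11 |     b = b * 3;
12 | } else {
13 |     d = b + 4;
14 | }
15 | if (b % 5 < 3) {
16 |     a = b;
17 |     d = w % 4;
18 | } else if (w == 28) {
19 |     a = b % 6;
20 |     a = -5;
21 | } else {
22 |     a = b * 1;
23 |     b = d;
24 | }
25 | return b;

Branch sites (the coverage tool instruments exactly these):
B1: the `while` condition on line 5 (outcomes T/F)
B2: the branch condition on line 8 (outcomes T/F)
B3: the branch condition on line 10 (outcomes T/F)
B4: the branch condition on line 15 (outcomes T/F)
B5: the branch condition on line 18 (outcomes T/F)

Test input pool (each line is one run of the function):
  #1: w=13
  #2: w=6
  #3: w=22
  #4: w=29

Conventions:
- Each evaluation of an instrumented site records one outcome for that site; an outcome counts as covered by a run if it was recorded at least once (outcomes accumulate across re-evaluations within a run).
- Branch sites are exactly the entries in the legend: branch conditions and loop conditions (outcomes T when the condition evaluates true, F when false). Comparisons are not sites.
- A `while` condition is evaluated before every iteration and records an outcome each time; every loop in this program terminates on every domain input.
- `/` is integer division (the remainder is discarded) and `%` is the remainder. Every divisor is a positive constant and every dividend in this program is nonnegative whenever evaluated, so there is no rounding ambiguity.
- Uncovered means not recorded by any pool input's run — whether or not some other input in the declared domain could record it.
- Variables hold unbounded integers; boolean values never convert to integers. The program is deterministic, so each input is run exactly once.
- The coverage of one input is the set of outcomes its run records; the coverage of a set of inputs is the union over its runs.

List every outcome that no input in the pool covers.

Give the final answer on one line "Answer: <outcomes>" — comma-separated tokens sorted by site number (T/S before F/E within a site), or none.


input #1, w=13: events B1->F, B2->F, B3->T, B4->F, B5->F; outcomes B1=F, B2=F, B3=T, B4=F, B5=F
input #2, w=6: events B1->F, B2->F, B3->T, B4->T; outcomes B1=F, B2=F, B3=T, B4=T
input #3, w=22: events B1->F, B2->F, B3->T, B4->T; outcomes B1=F, B2=F, B3=T, B4=T
input #4, w=29: events B1->T, B1->F, B2->F, B3->F, B4->F, B5->F; outcomes B1=T, B1=F, B2=F, B3=F, B4=F, B5=F
union over the pool: B1=T, B1=F, B2=F, B3=T, B3=F, B4=T, B4=F, B5=F
uncovered (2 of 10): B2=T, B5=T
Answer: B2=T, B5=T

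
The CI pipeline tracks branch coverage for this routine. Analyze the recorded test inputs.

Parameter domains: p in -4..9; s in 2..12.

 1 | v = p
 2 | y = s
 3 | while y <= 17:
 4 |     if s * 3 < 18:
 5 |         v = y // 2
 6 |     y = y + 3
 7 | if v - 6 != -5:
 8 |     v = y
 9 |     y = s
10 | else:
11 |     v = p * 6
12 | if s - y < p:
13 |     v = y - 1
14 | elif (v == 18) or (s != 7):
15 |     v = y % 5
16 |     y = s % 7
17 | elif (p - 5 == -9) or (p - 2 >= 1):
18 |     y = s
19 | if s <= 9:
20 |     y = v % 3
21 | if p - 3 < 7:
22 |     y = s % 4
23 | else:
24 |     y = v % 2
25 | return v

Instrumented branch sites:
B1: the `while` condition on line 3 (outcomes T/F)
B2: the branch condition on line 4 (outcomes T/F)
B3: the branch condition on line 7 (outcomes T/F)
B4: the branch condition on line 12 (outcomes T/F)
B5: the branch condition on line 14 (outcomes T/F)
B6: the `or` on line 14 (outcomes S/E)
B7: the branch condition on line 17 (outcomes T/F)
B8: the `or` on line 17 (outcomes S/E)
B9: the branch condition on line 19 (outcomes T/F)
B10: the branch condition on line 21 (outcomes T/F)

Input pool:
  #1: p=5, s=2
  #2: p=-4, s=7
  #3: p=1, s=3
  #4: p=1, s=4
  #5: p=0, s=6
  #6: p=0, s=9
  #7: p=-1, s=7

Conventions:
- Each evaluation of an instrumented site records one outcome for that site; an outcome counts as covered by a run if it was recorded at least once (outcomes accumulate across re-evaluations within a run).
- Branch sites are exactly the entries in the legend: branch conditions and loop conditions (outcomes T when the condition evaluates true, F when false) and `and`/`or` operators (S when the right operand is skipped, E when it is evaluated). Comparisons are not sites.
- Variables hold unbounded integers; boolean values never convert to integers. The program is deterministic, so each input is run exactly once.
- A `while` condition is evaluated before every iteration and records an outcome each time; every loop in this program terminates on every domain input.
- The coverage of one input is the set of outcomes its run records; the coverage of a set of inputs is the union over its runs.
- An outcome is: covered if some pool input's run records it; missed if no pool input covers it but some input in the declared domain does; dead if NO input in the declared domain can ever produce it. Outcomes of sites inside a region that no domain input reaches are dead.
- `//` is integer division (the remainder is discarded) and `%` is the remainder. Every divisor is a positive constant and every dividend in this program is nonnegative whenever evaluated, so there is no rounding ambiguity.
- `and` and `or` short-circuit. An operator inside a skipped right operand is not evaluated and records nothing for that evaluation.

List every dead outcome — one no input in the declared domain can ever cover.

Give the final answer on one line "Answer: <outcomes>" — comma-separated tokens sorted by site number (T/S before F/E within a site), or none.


running all 154 domain inputs and tallying outcomes:
  B10=F: zero occurrences over every domain input -> dead
  reachable outcomes have witnesses, e.g. B1=T (e.g. p=-4, s=2), B1=F (e.g. p=-4, s=2), B2=T (e.g. p=-4, s=2), B2=F (e.g. p=-4, s=6)
Answer: B10=F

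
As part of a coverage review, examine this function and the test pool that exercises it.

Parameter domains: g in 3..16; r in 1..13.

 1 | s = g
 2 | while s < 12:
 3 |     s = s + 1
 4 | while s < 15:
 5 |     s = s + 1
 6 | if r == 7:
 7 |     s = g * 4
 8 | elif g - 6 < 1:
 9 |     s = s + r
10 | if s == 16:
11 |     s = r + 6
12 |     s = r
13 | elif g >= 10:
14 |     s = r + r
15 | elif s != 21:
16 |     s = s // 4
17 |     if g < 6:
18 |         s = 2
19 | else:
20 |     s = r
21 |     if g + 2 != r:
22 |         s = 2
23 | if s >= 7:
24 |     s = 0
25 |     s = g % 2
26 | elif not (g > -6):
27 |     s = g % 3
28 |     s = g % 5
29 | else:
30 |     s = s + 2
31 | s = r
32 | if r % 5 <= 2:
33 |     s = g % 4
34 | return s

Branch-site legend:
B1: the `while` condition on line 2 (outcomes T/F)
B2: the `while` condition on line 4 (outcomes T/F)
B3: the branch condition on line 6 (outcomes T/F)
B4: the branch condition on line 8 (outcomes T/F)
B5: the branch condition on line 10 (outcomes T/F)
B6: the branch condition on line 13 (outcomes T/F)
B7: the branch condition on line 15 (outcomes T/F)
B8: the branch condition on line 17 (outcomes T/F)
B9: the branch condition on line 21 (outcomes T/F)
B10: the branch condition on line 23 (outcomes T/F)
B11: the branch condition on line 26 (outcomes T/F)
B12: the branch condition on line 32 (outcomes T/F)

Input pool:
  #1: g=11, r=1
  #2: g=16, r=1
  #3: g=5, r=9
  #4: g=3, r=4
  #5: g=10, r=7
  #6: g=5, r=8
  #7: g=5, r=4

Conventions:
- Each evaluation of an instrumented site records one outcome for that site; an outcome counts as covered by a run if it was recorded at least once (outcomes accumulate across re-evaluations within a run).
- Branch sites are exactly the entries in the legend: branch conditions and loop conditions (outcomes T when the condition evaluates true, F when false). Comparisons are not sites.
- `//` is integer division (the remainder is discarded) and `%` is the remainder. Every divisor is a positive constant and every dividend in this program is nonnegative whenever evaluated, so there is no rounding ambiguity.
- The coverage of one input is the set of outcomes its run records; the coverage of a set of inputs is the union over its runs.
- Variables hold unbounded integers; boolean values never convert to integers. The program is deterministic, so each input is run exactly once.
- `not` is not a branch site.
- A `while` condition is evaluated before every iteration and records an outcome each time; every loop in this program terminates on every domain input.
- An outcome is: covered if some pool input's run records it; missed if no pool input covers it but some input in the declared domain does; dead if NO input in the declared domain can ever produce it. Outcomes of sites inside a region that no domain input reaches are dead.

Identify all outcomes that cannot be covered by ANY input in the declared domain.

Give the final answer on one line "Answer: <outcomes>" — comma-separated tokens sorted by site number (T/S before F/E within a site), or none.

checking every outcome against all 182 domain inputs:
  B11=T: never recorded by any domain input -> dead
  reachable outcomes have witnesses, e.g. B1=T (e.g. g=3, r=1), B1=F (e.g. g=3, r=1), B2=T (e.g. g=3, r=1), B2=F (e.g. g=3, r=1)

Answer: B11=T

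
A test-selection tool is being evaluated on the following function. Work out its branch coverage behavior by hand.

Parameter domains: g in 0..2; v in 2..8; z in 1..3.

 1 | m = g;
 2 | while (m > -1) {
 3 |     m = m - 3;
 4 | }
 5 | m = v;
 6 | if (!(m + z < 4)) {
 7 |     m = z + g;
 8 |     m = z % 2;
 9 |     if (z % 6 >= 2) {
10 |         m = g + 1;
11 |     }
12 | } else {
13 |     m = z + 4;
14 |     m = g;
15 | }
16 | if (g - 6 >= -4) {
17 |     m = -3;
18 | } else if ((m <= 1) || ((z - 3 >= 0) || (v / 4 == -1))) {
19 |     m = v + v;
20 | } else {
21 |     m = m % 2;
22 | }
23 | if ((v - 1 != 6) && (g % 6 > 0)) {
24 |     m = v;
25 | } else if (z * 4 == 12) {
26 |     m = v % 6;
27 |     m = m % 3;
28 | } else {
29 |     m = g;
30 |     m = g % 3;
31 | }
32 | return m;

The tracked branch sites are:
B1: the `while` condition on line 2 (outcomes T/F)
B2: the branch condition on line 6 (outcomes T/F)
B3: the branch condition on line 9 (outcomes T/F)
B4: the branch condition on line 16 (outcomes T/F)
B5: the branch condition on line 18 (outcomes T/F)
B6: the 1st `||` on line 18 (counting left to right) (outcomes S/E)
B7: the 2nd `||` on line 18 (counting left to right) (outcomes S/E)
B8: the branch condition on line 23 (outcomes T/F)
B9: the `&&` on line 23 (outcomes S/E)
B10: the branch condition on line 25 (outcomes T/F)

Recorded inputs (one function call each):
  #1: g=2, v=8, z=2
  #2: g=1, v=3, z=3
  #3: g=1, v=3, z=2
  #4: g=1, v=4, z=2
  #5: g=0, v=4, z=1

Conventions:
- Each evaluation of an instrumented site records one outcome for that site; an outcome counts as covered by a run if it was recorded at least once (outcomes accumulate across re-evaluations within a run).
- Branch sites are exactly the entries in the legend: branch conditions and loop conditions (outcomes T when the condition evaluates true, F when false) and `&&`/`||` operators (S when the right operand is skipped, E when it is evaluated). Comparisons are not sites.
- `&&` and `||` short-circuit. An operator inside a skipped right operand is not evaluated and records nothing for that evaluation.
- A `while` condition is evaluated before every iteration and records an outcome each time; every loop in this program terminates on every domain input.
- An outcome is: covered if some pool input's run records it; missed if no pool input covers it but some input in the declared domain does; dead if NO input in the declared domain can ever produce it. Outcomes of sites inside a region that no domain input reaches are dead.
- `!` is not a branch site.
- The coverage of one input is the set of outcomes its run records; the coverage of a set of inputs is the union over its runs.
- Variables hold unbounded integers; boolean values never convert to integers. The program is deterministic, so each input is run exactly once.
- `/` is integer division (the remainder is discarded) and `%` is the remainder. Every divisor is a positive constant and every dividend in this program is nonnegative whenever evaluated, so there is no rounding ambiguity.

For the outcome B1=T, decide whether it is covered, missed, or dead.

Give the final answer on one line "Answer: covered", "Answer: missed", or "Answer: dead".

B1=T is recorded by pool input(s) 1, 2, 3, 4, 5 -> covered

Answer: covered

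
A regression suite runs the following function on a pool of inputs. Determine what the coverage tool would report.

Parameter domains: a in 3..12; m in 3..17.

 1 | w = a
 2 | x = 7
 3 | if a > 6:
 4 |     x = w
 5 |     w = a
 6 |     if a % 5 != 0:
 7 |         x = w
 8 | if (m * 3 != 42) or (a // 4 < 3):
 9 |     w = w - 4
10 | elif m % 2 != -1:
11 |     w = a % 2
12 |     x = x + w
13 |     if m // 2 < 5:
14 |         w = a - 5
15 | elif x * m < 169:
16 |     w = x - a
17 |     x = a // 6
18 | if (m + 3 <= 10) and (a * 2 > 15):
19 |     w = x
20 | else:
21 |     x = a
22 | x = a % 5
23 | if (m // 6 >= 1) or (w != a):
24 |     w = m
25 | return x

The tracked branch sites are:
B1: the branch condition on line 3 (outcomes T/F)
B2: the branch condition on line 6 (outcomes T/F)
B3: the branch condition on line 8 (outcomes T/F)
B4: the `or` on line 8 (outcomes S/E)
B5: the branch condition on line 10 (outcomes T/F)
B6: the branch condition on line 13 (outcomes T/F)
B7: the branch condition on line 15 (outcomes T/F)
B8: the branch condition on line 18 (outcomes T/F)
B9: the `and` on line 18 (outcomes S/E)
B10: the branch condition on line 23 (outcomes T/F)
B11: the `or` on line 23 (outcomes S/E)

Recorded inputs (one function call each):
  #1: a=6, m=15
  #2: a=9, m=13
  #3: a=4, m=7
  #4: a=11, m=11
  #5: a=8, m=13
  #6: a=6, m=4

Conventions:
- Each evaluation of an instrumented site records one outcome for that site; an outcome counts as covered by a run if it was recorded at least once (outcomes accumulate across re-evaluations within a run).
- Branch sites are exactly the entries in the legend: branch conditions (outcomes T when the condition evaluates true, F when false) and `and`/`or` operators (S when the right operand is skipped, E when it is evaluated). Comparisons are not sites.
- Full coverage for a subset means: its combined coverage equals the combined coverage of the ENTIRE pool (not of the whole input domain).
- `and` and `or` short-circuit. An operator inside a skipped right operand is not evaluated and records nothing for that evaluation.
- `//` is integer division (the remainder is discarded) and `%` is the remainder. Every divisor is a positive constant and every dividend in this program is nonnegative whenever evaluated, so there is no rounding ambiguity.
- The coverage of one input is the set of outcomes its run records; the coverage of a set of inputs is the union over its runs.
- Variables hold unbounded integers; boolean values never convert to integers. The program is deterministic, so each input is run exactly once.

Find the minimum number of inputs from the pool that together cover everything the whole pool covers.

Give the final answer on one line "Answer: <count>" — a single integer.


#1 (a=6, m=15) -> B1->F, B4->S, B3->T, B9->S, B8->F, B11->S, B10->T; covered: B1=F, B3=T, B4=S, B8=F, B9=S, B10=T, B11=S
#2 (a=9, m=13) -> B1->T, B2->T, B4->S, B3->T, B9->S, B8->F, B11->S, B10->T; covered: B1=T, B2=T, B3=T, B4=S, B8=F, B9=S, B10=T, B11=S
#3 (a=4, m=7) -> B1->F, B4->S, B3->T, B9->E, B8->F, B11->S, B10->T; covered: B1=F, B3=T, B4=S, B8=F, B9=E, B10=T, B11=S
#4 (a=11, m=11) -> B1->T, B2->T, B4->S, B3->T, B9->S, B8->F, B11->S, B10->T; covered: B1=T, B2=T, B3=T, B4=S, B8=F, B9=S, B10=T, B11=S
#5 (a=8, m=13) -> B1->T, B2->T, B4->S, B3->T, B9->S, B8->F, B11->S, B10->T; covered: B1=T, B2=T, B3=T, B4=S, B8=F, B9=S, B10=T, B11=S
#6 (a=6, m=4) -> B1->F, B4->S, B3->T, B9->E, B8->F, B11->E, B10->T; covered: B1=F, B3=T, B4=S, B8=F, B9=E, B10=T, B11=E
the full pool covers 11 outcomes: B1=T, B1=F, B2=T, B3=T, B4=S, B8=F, B9=S, B9=E, B10=T, B11=S, B11=E
no size-1 subset reaches all 11 outcomes (best union: 8/11)
the canonical winner is {2, 6}: size 2, full 11-outcome coverage, earliest index list among size-2 covers
Answer: 2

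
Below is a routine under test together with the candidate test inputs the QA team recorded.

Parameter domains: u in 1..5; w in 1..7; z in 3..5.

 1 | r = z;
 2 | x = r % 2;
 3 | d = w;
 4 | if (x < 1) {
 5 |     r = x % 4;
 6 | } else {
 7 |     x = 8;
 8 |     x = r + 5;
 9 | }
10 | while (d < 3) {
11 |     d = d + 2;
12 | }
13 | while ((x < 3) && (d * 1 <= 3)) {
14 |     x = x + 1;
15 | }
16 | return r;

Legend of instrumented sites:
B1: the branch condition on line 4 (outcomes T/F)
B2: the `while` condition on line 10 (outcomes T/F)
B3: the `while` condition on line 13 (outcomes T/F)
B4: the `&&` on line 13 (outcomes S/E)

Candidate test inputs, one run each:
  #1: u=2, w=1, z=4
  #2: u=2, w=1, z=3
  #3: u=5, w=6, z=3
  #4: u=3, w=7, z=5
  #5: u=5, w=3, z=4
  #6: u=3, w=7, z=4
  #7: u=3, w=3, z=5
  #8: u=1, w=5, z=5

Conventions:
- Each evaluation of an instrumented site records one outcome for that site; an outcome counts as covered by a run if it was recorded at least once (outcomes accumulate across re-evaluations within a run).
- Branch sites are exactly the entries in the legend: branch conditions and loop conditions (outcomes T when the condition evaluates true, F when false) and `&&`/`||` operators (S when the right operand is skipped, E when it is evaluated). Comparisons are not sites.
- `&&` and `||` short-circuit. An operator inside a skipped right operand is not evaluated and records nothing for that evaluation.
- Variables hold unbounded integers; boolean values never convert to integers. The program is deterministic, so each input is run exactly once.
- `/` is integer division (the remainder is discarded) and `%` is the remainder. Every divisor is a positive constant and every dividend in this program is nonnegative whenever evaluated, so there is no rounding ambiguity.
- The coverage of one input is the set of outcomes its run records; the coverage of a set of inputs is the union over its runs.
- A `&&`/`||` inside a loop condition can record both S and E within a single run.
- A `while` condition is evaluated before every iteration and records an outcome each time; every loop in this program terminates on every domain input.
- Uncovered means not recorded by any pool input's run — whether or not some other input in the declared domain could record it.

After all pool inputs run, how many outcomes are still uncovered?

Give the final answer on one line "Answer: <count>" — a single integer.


#1 (u=2, w=1, z=4) -> B1->T, B2->T, B2->F, B4->E, B3->T, B4->E, B3->T, B4->E, B3->T, B4->S, B3->F; covered: B1=T, B2=T, B2=F, B3=T, B3=F, B4=S, B4=E
#2 (u=2, w=1, z=3) -> B1->F, B2->T, B2->F, B4->S, B3->F; covered: B1=F, B2=T, B2=F, B3=F, B4=S
#3 (u=5, w=6, z=3) -> B1->F, B2->F, B4->S, B3->F; covered: B1=F, B2=F, B3=F, B4=S
#4 (u=3, w=7, z=5) -> B1->F, B2->F, B4->S, B3->F; covered: B1=F, B2=F, B3=F, B4=S
#5 (u=5, w=3, z=4) -> B1->T, B2->F, B4->E, B3->T, B4->E, B3->T, B4->E, B3->T, B4->S, B3->F; covered: B1=T, B2=F, B3=T, B3=F, B4=S, B4=E
#6 (u=3, w=7, z=4) -> B1->T, B2->F, B4->E, B3->F; covered: B1=T, B2=F, B3=F, B4=E
#7 (u=3, w=3, z=5) -> B1->F, B2->F, B4->S, B3->F; covered: B1=F, B2=F, B3=F, B4=S
#8 (u=1, w=5, z=5) -> B1->F, B2->F, B4->S, B3->F; covered: B1=F, B2=F, B3=F, B4=S
union over the pool: B1=T, B1=F, B2=T, B2=F, B3=T, B3=F, B4=S, B4=E
uncovered (0 of 8): none
Answer: 0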